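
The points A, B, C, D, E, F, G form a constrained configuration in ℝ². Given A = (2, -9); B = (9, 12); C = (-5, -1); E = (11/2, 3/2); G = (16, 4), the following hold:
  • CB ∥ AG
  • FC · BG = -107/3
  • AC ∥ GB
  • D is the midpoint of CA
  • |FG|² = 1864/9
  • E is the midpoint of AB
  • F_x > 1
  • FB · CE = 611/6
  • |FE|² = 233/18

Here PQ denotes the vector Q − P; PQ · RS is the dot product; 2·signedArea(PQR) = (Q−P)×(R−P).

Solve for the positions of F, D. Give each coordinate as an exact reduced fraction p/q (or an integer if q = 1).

D = (-3/2, -5)
F = (2, 2/3)

1. F_x = 2  [FC · BG = -107/3 ∩ FB · CE = 611/6]
2. F_y = 2/3  [FC · BG = -107/3 ∩ FB · CE = 611/6]
   → F = (2, 2/3)
3. D_x = -3/2  [D is the midpoint of CA]
4. D_y = -5  [D is the midpoint of CA]
   → D = (-3/2, -5)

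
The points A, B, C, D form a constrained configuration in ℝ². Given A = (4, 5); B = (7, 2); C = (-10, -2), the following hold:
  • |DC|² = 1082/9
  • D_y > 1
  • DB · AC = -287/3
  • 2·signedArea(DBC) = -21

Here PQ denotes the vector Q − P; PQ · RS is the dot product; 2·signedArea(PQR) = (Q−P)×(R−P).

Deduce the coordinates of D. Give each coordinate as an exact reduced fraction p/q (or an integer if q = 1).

D = (1/3, 5/3)

1. D_x = 1/3  [2·signedArea(DBC) = -21 ∩ DB · AC = -287/3]
2. D_y = 5/3  [2·signedArea(DBC) = -21 ∩ DB · AC = -287/3]
   → D = (1/3, 5/3)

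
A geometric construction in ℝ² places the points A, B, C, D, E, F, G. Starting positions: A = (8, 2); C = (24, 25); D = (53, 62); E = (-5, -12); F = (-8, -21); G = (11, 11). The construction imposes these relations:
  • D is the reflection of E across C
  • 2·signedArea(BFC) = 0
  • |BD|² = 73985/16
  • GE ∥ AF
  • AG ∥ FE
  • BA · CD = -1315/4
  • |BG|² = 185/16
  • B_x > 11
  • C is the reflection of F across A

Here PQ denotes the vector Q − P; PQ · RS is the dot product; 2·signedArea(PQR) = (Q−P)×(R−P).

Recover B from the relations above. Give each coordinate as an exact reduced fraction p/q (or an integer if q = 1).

B = (12, 31/4)

1. B_x = 12  [2·signedArea(BFC) = 0 ∩ BA · CD = -1315/4]
2. B_y = 31/4  [2·signedArea(BFC) = 0 ∩ BA · CD = -1315/4]
   → B = (12, 31/4)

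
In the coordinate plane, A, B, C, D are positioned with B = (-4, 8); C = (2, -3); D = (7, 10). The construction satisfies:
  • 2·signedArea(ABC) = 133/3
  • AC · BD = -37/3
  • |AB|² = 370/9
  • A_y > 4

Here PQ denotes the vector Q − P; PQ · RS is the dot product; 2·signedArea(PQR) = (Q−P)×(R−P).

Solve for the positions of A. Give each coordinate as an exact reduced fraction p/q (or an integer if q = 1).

1. A_x = 5/3  [AC · BD = -37/3 ∩ 2·signedArea(ABC) = 133/3]
2. A_y = 5  [AC · BD = -37/3 ∩ 2·signedArea(ABC) = 133/3]
   → A = (5/3, 5)

A = (5/3, 5)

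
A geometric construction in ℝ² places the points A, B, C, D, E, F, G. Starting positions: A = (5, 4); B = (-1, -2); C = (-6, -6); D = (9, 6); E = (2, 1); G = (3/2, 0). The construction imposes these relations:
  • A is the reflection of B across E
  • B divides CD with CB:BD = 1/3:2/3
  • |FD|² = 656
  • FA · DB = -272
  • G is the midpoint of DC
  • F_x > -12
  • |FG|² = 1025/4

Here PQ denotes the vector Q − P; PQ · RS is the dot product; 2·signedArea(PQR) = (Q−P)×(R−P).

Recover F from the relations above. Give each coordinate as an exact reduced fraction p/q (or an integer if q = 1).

1. F_x = -11  [line 10·x + 8·y + 190 = 0 ∩ |FG|² = 1025/4]
2. F_y = -10  [line 10·x + 8·y + 190 = 0 ∩ |FG|² = 1025/4]
   → F = (-11, -10)

F = (-11, -10)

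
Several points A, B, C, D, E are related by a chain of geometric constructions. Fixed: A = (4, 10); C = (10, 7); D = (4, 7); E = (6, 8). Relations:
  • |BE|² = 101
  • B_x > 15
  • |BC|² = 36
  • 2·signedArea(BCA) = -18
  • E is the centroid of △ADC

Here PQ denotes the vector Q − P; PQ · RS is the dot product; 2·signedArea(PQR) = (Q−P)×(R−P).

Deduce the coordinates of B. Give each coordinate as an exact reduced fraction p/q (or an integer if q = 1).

B = (16, 7)

1. B_x = 16  [line -3·x + -6·y + 90 = 0 ∩ |BE|² = 101]
2. B_y = 7  [line -3·x + -6·y + 90 = 0 ∩ |BE|² = 101]
   → B = (16, 7)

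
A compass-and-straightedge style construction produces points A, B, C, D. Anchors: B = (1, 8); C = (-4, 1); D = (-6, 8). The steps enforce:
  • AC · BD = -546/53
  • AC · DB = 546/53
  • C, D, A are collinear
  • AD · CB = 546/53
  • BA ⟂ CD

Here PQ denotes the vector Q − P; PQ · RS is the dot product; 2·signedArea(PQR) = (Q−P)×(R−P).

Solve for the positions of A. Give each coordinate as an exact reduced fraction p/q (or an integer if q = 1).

A = (-290/53, 326/53)

1. A_x = -290/53  [C, D, A are collinear ∩ BA ⟂ CD]
2. A_y = 326/53  [C, D, A are collinear ∩ BA ⟂ CD]
   → A = (-290/53, 326/53)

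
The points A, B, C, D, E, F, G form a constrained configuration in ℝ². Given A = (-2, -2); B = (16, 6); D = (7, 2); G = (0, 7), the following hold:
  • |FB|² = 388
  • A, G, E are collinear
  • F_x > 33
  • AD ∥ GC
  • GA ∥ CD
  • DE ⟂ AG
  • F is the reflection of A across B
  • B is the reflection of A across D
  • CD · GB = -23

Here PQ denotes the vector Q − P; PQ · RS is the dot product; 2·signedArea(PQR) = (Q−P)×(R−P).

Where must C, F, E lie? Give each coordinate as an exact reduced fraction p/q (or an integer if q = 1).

C = (9, 11)
E = (-62/85, 316/85)
F = (34, 14)

1. C_x = 9  [GA ∥ CD ∩ AD ∥ GC]
2. C_y = 11  [GA ∥ CD ∩ AD ∥ GC]
   → C = (9, 11)
3. F_x = 34  [F is the reflection of A across B]
4. F_y = 14  [F is the reflection of A across B]
   → F = (34, 14)
5. E_x = -62/85  [A, G, E are collinear ∩ DE ⟂ AG]
6. E_y = 316/85  [A, G, E are collinear ∩ DE ⟂ AG]
   → E = (-62/85, 316/85)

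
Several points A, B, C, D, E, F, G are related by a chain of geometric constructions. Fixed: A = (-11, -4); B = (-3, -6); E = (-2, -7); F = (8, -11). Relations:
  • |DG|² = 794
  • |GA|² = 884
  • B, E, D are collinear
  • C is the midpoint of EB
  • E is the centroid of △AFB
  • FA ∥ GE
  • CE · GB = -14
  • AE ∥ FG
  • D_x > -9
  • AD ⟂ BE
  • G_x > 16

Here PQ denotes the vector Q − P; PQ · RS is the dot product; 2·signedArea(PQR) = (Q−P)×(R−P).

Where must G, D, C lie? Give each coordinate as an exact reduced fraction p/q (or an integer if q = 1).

C = (-5/2, -13/2)
D = (-8, -1)
G = (17, -14)

1. G_x = 17  [FA ∥ GE ∩ AE ∥ FG]
2. G_y = -14  [FA ∥ GE ∩ AE ∥ FG]
   → G = (17, -14)
3. D_x = -8  [B, E, D are collinear ∩ AD ⟂ BE]
4. D_y = -1  [B, E, D are collinear ∩ AD ⟂ BE]
   → D = (-8, -1)
5. C_x = -5/2  [C is the midpoint of EB]
6. C_y = -13/2  [C is the midpoint of EB]
   → C = (-5/2, -13/2)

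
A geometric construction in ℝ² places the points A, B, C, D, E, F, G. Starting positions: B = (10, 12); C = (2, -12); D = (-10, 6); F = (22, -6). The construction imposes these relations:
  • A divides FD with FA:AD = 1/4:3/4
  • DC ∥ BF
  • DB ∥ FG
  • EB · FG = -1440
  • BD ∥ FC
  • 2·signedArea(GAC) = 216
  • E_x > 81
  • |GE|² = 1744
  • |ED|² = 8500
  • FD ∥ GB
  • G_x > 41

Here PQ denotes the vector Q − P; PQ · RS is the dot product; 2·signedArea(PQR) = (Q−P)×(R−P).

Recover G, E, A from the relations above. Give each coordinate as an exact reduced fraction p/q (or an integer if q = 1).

A = (14, -3)
E = (82, 12)
G = (42, 0)

1. G_x = 42  [FD ∥ GB ∩ DB ∥ FG]
2. G_y = 0  [FD ∥ GB ∩ DB ∥ FG]
   → G = (42, 0)
3. E_x = 82  [line -20·x + -6·y + 1712 = 0 ∩ |ED|² = 8500]
4. E_y = 12  [line -20·x + -6·y + 1712 = 0 ∩ |ED|² = 8500]
   → E = (82, 12)
5. A_x = 14  [A divides FD with FA:AD = 1/4:3/4]
6. A_y = -3  [A divides FD with FA:AD = 1/4:3/4]
   → A = (14, -3)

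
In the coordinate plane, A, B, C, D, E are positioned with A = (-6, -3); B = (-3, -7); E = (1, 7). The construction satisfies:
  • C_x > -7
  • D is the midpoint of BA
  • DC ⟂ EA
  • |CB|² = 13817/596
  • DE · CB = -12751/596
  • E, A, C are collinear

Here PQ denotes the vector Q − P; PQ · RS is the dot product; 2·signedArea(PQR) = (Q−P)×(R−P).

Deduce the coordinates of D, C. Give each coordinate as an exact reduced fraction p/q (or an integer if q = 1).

1. D_x = -9/2  [D is the midpoint of BA]
2. D_y = -5  [D is the midpoint of BA]
   → D = (-9/2, -5)
3. C_x = -1921/298  [E, A, C are collinear ∩ DC ⟂ EA]
4. C_y = -542/149  [E, A, C are collinear ∩ DC ⟂ EA]
   → C = (-1921/298, -542/149)

C = (-1921/298, -542/149)
D = (-9/2, -5)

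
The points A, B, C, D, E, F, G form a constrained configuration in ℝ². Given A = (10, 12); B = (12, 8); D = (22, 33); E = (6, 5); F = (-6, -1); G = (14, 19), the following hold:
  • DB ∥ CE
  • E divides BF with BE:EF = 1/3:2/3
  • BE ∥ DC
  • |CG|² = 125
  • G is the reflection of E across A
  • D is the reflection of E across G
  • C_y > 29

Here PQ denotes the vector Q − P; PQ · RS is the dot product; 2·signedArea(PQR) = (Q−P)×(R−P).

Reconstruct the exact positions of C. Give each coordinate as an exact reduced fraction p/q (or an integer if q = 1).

1. C_x = 16  [DB ∥ CE ∩ BE ∥ DC]
2. C_y = 30  [DB ∥ CE ∩ BE ∥ DC]
   → C = (16, 30)

C = (16, 30)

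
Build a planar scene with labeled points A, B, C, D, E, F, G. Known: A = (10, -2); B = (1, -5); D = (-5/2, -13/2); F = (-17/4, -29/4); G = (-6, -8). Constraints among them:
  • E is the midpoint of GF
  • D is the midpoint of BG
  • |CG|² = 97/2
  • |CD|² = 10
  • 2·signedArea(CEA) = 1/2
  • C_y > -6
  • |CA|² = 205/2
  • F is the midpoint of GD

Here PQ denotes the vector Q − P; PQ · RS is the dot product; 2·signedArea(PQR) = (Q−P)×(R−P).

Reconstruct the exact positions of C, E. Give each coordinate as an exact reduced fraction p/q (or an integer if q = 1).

1. E_x = -41/8  [E is the midpoint of GF]
2. E_y = -61/8  [E is the midpoint of GF]
   → E = (-41/8, -61/8)
3. C_x = 1/2  [line -45/8·x + 121/8·y + 86 = 0 ∩ |CD|² = 10]
4. C_y = -11/2  [line -45/8·x + 121/8·y + 86 = 0 ∩ |CD|² = 10]
   → C = (1/2, -11/2)

C = (1/2, -11/2)
E = (-41/8, -61/8)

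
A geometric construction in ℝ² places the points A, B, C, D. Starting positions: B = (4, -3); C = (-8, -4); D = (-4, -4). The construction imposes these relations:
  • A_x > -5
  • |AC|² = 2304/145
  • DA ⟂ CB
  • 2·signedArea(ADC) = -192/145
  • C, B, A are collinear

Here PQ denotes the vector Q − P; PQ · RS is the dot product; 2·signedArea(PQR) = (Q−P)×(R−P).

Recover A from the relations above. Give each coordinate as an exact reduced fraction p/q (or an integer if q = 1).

1. A_x = -584/145  [C, B, A are collinear ∩ DA ⟂ CB]
2. A_y = -532/145  [C, B, A are collinear ∩ DA ⟂ CB]
   → A = (-584/145, -532/145)

A = (-584/145, -532/145)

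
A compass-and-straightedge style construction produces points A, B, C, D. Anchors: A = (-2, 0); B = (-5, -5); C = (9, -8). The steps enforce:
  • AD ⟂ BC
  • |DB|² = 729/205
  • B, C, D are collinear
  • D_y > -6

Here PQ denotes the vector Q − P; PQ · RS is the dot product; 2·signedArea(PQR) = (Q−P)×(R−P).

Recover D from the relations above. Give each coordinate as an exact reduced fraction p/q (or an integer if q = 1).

D = (-647/205, -1106/205)

1. D_x = -647/205  [B, C, D are collinear ∩ AD ⟂ BC]
2. D_y = -1106/205  [B, C, D are collinear ∩ AD ⟂ BC]
   → D = (-647/205, -1106/205)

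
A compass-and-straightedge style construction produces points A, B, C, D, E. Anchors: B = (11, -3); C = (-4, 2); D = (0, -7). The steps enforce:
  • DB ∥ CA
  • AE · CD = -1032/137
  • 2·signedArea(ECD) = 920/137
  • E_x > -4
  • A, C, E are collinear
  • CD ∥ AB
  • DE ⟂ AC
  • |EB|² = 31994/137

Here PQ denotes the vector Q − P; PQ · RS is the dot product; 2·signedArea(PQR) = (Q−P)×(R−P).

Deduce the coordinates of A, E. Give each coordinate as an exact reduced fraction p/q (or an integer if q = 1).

1. A_x = 7  [CD ∥ AB ∩ DB ∥ CA]
2. A_y = 6  [CD ∥ AB ∩ DB ∥ CA]
   → A = (7, 6)
3. E_x = -460/137  [A, C, E are collinear ∩ DE ⟂ AC]
4. E_y = 306/137  [A, C, E are collinear ∩ DE ⟂ AC]
   → E = (-460/137, 306/137)

A = (7, 6)
E = (-460/137, 306/137)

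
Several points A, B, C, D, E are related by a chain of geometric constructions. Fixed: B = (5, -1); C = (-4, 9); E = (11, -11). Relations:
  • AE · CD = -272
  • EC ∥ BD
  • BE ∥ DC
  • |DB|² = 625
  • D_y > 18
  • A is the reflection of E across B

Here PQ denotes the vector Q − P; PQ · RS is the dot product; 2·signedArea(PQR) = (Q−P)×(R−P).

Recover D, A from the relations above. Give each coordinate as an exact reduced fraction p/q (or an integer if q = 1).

1. D_x = -10  [BE ∥ DC ∩ EC ∥ BD]
2. D_y = 19  [BE ∥ DC ∩ EC ∥ BD]
   → D = (-10, 19)
3. A_x = -1  [A is the reflection of E across B]
4. A_y = 9  [A is the reflection of E across B]
   → A = (-1, 9)

A = (-1, 9)
D = (-10, 19)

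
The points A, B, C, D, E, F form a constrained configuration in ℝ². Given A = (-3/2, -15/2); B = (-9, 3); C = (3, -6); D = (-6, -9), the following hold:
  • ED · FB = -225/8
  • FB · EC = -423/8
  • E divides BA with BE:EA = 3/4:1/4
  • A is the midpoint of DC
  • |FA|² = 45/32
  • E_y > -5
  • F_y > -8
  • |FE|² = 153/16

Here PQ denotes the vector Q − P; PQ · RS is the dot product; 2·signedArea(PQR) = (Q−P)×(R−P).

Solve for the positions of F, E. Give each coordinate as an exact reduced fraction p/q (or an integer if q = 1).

E = (-27/8, -39/8)
F = (-21/8, -63/8)

1. E_x = -27/8  [E divides BA with BE:EA = 3/4:1/4]
2. E_y = -39/8  [E divides BA with BE:EA = 3/4:1/4]
   → E = (-27/8, -39/8)
3. F_x = -21/8  [FB · EC = -423/8 ∩ ED · FB = -225/8]
4. F_y = -63/8  [FB · EC = -423/8 ∩ ED · FB = -225/8]
   → F = (-21/8, -63/8)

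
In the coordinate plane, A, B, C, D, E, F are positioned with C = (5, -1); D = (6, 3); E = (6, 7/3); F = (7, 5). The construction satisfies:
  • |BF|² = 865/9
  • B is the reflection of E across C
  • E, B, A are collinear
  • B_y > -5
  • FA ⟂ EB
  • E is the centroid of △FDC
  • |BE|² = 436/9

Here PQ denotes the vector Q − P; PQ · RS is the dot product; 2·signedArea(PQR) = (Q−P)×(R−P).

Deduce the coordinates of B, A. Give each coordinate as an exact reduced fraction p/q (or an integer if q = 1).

1. B_x = 4  [B is the reflection of E across C]
2. B_y = -13/3  [B is the reflection of E across C]
   → B = (4, -13/3)
3. A_x = 743/109  [E, B, A are collinear ∩ FA ⟂ EB]
4. A_y = 551/109  [E, B, A are collinear ∩ FA ⟂ EB]
   → A = (743/109, 551/109)

A = (743/109, 551/109)
B = (4, -13/3)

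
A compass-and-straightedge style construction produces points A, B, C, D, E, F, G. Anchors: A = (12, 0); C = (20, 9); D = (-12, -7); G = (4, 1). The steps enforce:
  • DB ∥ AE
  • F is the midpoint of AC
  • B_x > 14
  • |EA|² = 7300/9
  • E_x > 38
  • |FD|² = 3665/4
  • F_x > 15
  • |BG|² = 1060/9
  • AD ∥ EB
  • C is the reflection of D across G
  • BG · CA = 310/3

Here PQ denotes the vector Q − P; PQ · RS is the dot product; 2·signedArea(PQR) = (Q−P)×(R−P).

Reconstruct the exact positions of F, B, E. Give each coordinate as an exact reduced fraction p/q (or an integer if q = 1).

B = (44/3, 3)
E = (116/3, 10)
F = (16, 9/2)

1. F_x = 16  [F is the midpoint of AC]
2. F_y = 9/2  [F is the midpoint of AC]
   → F = (16, 9/2)
3. B_x = 44/3  [line 8·x + 9·y + -433/3 = 0 ∩ |BG|² = 1060/9]
4. B_y = 3  [line 8·x + 9·y + -433/3 = 0 ∩ |BG|² = 1060/9]
   → B = (44/3, 3)
5. E_x = 116/3  [AD ∥ EB ∩ DB ∥ AE]
6. E_y = 10  [AD ∥ EB ∩ DB ∥ AE]
   → E = (116/3, 10)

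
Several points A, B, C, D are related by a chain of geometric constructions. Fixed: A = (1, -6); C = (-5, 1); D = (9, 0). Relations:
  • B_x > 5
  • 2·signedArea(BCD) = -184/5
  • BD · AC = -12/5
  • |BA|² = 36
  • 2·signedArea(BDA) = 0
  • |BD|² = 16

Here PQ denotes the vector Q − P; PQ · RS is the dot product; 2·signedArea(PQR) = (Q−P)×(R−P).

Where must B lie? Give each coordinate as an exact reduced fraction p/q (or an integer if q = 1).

1. B_x = 29/5  [2·signedArea(BDA) = 0 ∩ 2·signedArea(BCD) = -184/5]
2. B_y = -12/5  [2·signedArea(BDA) = 0 ∩ 2·signedArea(BCD) = -184/5]
   → B = (29/5, -12/5)

B = (29/5, -12/5)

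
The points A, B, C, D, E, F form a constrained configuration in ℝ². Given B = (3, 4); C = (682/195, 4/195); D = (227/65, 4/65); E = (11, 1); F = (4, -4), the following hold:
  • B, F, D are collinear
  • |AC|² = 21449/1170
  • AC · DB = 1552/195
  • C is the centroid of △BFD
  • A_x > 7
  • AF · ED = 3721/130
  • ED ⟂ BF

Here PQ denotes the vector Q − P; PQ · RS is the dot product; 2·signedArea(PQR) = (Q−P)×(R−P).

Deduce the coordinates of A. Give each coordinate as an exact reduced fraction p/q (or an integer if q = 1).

A = (15/2, -3/2)

1. A_x = 15/2  [AC · DB = 1552/195 ∩ AF · ED = 3721/130]
2. A_y = -3/2  [AC · DB = 1552/195 ∩ AF · ED = 3721/130]
   → A = (15/2, -3/2)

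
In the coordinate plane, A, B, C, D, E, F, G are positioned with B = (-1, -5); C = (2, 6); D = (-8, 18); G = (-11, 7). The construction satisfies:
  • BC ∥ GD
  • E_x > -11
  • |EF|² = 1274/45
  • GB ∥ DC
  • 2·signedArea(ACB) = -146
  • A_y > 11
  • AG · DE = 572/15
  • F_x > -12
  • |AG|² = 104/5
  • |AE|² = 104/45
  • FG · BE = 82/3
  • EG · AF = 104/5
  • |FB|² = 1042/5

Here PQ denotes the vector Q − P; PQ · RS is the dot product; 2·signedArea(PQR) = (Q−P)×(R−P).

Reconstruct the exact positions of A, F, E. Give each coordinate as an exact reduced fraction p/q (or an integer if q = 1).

1. A_x = -49/5  [line 11·x + -3·y + 142 = 0 ∩ |AG|² = 104/5]
2. A_y = 57/5  [line 11·x + -3·y + 142 = 0 ∩ |AG|² = 104/5]
   → A = (-49/5, 57/5)
3. E_x = -51/5  [line -6/5·x + -22/5·y + 472/15 = 0 ∩ |AE|² = 104/45]
4. E_y = 149/15  [line -6/5·x + -22/5·y + 472/15 = 0 ∩ |AE|² = 104/45]
   → E = (-51/5, 149/15)
5. F_x = -58/5  [FG · BE = 82/3 ∩ EG · AF = 104/5]
6. F_y = 24/5  [FG · BE = 82/3 ∩ EG · AF = 104/5]
   → F = (-58/5, 24/5)

A = (-49/5, 57/5)
E = (-51/5, 149/15)
F = (-58/5, 24/5)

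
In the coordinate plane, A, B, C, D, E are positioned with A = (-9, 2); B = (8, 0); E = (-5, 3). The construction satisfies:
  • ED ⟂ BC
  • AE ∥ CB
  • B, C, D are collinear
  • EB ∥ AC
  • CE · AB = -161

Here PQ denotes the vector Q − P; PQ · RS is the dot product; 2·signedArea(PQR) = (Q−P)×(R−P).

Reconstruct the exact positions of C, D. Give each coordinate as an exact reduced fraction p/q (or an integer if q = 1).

C = (4, -1)
D = (-60/17, -49/17)

1. C_x = 4  [AE ∥ CB ∩ EB ∥ AC]
2. C_y = -1  [AE ∥ CB ∩ EB ∥ AC]
   → C = (4, -1)
3. D_x = -60/17  [B, C, D are collinear ∩ ED ⟂ BC]
4. D_y = -49/17  [B, C, D are collinear ∩ ED ⟂ BC]
   → D = (-60/17, -49/17)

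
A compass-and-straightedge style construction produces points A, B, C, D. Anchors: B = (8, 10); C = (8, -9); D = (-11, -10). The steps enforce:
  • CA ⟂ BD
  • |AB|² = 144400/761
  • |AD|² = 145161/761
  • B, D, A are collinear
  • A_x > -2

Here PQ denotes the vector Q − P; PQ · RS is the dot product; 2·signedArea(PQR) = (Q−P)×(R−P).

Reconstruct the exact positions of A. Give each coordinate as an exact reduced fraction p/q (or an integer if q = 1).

A = (-1132/761, 10/761)

1. A_x = -1132/761  [B, D, A are collinear ∩ CA ⟂ BD]
2. A_y = 10/761  [B, D, A are collinear ∩ CA ⟂ BD]
   → A = (-1132/761, 10/761)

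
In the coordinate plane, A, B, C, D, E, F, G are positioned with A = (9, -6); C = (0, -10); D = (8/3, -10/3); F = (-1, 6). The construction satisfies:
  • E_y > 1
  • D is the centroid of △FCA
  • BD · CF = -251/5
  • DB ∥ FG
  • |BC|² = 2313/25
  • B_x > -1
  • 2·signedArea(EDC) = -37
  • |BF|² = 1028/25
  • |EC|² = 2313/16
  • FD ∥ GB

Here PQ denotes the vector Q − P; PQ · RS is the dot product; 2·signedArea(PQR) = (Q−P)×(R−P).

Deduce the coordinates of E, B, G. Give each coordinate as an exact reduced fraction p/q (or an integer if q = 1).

1. E_x = -3/4  [line 20/3·x + -8/3·y + 31/3 = 0 ∩ |EC|² = 2313/16]
2. E_y = 2  [line 20/3·x + -8/3·y + 31/3 = 0 ∩ |EC|² = 2313/16]
   → E = (-3/4, 2)
3. B_x = -3/5  [line 1·x + -16·y + -29/5 = 0 ∩ |BC|² = 2313/25]
4. B_y = -2/5  [line 1·x + -16·y + -29/5 = 0 ∩ |BC|² = 2313/25]
   → B = (-3/5, -2/5)
5. G_x = -64/15  [FD ∥ GB ∩ DB ∥ FG]
6. G_y = 134/15  [FD ∥ GB ∩ DB ∥ FG]
   → G = (-64/15, 134/15)

B = (-3/5, -2/5)
E = (-3/4, 2)
G = (-64/15, 134/15)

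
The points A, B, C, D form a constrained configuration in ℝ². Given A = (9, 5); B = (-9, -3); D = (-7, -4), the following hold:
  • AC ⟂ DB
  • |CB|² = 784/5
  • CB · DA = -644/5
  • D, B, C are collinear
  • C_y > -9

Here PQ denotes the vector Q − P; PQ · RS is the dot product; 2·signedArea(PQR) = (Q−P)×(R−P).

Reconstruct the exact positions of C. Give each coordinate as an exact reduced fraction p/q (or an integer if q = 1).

C = (11/5, -43/5)

1. C_x = 11/5  [D, B, C are collinear ∩ AC ⟂ DB]
2. C_y = -43/5  [D, B, C are collinear ∩ AC ⟂ DB]
   → C = (11/5, -43/5)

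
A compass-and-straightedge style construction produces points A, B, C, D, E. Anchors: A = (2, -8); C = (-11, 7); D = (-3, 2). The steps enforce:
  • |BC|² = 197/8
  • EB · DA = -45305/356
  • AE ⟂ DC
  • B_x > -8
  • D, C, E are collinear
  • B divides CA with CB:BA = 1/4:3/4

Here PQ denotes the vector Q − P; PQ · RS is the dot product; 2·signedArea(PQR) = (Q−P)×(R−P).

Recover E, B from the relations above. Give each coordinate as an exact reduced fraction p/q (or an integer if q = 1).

B = (-31/4, 13/4)
E = (453/89, -272/89)

1. E_x = 453/89  [D, C, E are collinear ∩ AE ⟂ DC]
2. E_y = -272/89  [D, C, E are collinear ∩ AE ⟂ DC]
   → E = (453/89, -272/89)
3. B_x = -31/4  [B divides CA with CB:BA = 1/4:3/4]
4. B_y = 13/4  [B divides CA with CB:BA = 1/4:3/4]
   → B = (-31/4, 13/4)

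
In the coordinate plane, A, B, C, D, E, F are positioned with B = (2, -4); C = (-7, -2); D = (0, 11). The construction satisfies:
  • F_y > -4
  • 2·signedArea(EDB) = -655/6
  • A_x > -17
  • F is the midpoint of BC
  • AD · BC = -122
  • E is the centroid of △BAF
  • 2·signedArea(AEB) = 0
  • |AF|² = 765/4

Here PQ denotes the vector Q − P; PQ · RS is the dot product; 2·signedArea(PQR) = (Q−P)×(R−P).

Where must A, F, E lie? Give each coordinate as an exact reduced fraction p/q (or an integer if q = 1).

1. F_x = -5/2  [F is the midpoint of BC]
2. F_y = -3  [F is the midpoint of BC]
   → F = (-5/2, -3)
3. A_x = -16  [line 9·x + -2·y + 144 = 0 ∩ |AF|² = 765/4]
4. A_y = 0  [line 9·x + -2·y + 144 = 0 ∩ |AF|² = 765/4]
   → A = (-16, 0)
5. E_x = -11/2  [2·signedArea(AEB) = 0 ∩ E is the centroid of △BAF]
6. E_y = -7/3  [2·signedArea(AEB) = 0 ∩ E is the centroid of △BAF]
   → E = (-11/2, -7/3)

A = (-16, 0)
E = (-11/2, -7/3)
F = (-5/2, -3)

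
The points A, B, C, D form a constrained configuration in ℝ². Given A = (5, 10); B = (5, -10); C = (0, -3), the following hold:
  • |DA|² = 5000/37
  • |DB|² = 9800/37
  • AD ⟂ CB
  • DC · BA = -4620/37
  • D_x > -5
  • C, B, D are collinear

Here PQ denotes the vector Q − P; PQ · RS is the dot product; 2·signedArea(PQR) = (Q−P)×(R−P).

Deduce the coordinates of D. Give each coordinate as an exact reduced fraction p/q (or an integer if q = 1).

1. D_x = -165/37  [C, B, D are collinear ∩ AD ⟂ CB]
2. D_y = 120/37  [C, B, D are collinear ∩ AD ⟂ CB]
   → D = (-165/37, 120/37)

D = (-165/37, 120/37)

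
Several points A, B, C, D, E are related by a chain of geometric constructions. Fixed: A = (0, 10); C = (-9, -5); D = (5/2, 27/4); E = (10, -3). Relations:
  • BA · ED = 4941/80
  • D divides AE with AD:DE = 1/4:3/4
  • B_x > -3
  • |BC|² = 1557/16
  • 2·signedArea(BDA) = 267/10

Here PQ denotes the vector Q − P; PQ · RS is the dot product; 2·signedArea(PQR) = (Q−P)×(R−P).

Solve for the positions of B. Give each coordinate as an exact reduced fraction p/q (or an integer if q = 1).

B = (-21/10, 41/20)

1. B_x = -21/10  [2·signedArea(BDA) = 267/10 ∩ BA · ED = 4941/80]
2. B_y = 41/20  [2·signedArea(BDA) = 267/10 ∩ BA · ED = 4941/80]
   → B = (-21/10, 41/20)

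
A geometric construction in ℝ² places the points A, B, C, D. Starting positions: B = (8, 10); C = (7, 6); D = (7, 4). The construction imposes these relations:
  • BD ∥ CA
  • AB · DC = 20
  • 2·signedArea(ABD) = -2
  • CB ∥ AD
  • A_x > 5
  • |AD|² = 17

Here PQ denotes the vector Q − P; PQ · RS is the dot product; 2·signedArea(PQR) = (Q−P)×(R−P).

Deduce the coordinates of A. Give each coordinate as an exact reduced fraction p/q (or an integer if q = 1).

1. A_x = 6  [CB ∥ AD ∩ BD ∥ CA]
2. A_y = 0  [CB ∥ AD ∩ BD ∥ CA]
   → A = (6, 0)

A = (6, 0)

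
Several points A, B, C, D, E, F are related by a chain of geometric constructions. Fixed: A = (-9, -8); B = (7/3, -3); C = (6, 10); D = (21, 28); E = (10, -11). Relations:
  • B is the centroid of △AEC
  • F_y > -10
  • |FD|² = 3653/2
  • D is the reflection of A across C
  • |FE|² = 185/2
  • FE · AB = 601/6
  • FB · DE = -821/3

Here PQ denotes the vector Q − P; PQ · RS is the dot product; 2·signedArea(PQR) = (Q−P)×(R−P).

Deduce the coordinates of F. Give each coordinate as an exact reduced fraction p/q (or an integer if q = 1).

1. F_x = 1/2  [FB · DE = -821/3 ∩ FE · AB = 601/6]
2. F_y = -19/2  [FB · DE = -821/3 ∩ FE · AB = 601/6]
   → F = (1/2, -19/2)

F = (1/2, -19/2)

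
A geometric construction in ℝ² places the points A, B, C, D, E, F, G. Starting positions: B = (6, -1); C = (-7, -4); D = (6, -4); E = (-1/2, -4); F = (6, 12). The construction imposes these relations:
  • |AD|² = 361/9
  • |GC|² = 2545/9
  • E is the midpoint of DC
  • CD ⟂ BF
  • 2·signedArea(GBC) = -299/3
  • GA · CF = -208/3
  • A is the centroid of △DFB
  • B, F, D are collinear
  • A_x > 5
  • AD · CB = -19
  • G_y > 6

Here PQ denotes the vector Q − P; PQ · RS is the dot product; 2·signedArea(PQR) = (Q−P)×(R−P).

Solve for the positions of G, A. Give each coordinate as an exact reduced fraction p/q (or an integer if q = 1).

A = (6, 7/3)
G = (6, 20/3)

1. G_x = 6  [line 3·x + -13·y + 206/3 = 0 ∩ |GC|² = 2545/9]
2. G_y = 20/3  [line 3·x + -13·y + 206/3 = 0 ∩ |GC|² = 2545/9]
   → G = (6, 20/3)
3. A_x = 6  [A is the centroid of △DFB]
4. A_y = 7/3  [A is the centroid of △DFB]
   → A = (6, 7/3)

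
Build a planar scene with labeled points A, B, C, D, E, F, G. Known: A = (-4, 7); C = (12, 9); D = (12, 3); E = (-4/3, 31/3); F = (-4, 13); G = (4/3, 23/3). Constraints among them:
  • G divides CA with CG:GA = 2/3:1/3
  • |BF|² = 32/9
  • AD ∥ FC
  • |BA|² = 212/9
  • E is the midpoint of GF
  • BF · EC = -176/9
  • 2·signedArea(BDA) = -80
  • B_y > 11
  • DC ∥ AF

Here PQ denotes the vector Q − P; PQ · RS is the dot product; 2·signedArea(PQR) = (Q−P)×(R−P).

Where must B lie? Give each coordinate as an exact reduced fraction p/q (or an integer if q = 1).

B = (-8/3, 35/3)

1. B_x = -8/3  [2·signedArea(BDA) = -80 ∩ BF · EC = -176/9]
2. B_y = 35/3  [2·signedArea(BDA) = -80 ∩ BF · EC = -176/9]
   → B = (-8/3, 35/3)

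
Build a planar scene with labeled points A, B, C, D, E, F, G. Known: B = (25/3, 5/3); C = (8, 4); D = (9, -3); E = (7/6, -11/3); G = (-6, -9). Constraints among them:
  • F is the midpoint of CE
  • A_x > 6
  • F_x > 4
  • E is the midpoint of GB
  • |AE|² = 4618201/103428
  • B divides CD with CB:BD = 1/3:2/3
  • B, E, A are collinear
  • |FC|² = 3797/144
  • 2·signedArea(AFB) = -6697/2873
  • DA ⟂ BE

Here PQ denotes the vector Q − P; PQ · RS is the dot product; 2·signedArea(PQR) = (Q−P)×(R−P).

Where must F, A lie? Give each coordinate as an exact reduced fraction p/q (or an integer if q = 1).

A = (18753/2873, 927/2873)
F = (55/12, 1/6)

1. F_x = 55/12  [F is the midpoint of CE]
2. F_y = 1/6  [F is the midpoint of CE]
   → F = (55/12, 1/6)
3. A_x = 18753/2873  [B, E, A are collinear ∩ DA ⟂ BE]
4. A_y = 927/2873  [B, E, A are collinear ∩ DA ⟂ BE]
   → A = (18753/2873, 927/2873)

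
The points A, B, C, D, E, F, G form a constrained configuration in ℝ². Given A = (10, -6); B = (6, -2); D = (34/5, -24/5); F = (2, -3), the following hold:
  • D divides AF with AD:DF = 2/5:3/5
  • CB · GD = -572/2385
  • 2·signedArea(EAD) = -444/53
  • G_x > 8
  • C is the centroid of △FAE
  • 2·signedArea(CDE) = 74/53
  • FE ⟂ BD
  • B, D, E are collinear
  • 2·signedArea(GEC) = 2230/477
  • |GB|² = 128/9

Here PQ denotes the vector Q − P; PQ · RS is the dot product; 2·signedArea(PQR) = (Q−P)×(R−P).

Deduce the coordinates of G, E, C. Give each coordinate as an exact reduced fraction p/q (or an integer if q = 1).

1. E_x = 316/53  [B, D, E are collinear ∩ FE ⟂ BD]
2. E_y = -99/53  [B, D, E are collinear ∩ FE ⟂ BD]
   → E = (316/53, -99/53)
3. C_x = 952/159  [C is the centroid of △FAE]
4. C_y = -192/53  [C is the centroid of △FAE]
   → C = (952/159, -192/53)
5. G_x = 26/3  [2·signedArea(GEC) = 2230/477 ∩ CB · GD = -572/2385]
6. G_y = -14/3  [2·signedArea(GEC) = 2230/477 ∩ CB · GD = -572/2385]
   → G = (26/3, -14/3)

C = (952/159, -192/53)
E = (316/53, -99/53)
G = (26/3, -14/3)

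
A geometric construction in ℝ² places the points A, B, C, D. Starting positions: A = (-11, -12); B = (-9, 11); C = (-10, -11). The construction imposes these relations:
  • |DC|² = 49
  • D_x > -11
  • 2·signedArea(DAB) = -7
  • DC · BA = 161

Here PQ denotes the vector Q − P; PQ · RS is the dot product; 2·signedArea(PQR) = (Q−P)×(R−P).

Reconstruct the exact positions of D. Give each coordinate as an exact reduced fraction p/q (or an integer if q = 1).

1. D_x = -10  [DC · BA = 161 ∩ 2·signedArea(DAB) = -7]
2. D_y = -4  [DC · BA = 161 ∩ 2·signedArea(DAB) = -7]
   → D = (-10, -4)

D = (-10, -4)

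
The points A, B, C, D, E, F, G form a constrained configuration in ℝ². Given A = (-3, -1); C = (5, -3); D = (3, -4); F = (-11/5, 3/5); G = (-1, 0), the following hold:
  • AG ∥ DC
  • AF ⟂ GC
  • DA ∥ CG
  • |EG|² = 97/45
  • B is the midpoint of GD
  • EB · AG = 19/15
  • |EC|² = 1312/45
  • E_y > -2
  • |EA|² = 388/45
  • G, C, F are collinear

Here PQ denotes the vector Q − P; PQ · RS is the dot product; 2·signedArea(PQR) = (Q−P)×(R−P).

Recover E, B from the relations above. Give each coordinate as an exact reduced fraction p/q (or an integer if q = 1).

1. B_x = 1  [B is the midpoint of GD]
2. B_y = -2  [B is the midpoint of GD]
   → B = (1, -2)
3. E_x = -1/15  [line -2·x + -1·y + -19/15 = 0 ∩ |EC|² = 1312/45]
4. E_y = -17/15  [line -2·x + -1·y + -19/15 = 0 ∩ |EC|² = 1312/45]
   → E = (-1/15, -17/15)

B = (1, -2)
E = (-1/15, -17/15)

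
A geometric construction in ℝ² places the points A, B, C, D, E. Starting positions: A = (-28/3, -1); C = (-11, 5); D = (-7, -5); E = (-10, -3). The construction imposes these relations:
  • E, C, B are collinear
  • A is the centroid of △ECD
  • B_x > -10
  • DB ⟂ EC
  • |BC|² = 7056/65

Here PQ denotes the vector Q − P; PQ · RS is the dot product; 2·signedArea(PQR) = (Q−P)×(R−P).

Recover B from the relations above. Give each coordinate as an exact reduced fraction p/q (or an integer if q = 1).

B = (-631/65, -347/65)

1. B_x = -631/65  [E, C, B are collinear ∩ DB ⟂ EC]
2. B_y = -347/65  [E, C, B are collinear ∩ DB ⟂ EC]
   → B = (-631/65, -347/65)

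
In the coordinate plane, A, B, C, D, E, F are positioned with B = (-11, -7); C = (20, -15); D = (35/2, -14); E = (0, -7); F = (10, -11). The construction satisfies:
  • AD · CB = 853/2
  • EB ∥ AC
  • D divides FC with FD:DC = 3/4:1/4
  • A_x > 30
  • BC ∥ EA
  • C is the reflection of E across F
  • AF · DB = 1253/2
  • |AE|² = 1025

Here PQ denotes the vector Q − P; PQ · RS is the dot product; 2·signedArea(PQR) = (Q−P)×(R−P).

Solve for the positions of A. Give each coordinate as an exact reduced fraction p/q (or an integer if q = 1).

A = (31, -15)

1. A_x = 31  [EB ∥ AC ∩ BC ∥ EA]
2. A_y = -15  [EB ∥ AC ∩ BC ∥ EA]
   → A = (31, -15)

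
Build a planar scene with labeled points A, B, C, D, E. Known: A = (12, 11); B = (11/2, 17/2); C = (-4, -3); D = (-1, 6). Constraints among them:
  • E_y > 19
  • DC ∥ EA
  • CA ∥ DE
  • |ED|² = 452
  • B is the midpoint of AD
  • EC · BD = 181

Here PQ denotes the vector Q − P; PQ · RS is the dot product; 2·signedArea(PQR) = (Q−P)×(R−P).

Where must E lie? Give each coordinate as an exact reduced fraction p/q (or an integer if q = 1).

E = (15, 20)

1. E_x = 15  [DC ∥ EA ∩ CA ∥ DE]
2. E_y = 20  [DC ∥ EA ∩ CA ∥ DE]
   → E = (15, 20)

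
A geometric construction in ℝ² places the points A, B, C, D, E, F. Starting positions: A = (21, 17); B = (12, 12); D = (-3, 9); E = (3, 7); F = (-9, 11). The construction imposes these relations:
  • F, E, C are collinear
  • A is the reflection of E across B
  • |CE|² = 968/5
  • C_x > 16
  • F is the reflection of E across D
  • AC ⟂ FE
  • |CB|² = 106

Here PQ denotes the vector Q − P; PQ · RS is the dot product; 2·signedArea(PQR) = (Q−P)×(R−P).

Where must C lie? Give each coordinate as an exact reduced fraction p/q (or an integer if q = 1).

C = (81/5, 13/5)

1. C_x = 81/5  [F, E, C are collinear ∩ AC ⟂ FE]
2. C_y = 13/5  [F, E, C are collinear ∩ AC ⟂ FE]
   → C = (81/5, 13/5)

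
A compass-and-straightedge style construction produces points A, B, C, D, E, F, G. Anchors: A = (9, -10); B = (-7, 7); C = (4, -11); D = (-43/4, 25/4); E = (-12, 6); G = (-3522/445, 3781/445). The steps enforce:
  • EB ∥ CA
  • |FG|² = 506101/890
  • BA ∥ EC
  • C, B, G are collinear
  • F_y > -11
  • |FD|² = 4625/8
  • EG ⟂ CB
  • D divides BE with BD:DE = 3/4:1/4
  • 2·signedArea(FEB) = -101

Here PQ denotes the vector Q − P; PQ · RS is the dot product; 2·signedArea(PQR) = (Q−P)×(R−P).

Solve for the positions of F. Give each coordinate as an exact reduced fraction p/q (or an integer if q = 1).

F = (13/2, -21/2)

1. F_x = 13/2  [line -1·x + 5·y + 59 = 0 ∩ |FD|² = 4625/8]
2. F_y = -21/2  [line -1·x + 5·y + 59 = 0 ∩ |FD|² = 4625/8]
   → F = (13/2, -21/2)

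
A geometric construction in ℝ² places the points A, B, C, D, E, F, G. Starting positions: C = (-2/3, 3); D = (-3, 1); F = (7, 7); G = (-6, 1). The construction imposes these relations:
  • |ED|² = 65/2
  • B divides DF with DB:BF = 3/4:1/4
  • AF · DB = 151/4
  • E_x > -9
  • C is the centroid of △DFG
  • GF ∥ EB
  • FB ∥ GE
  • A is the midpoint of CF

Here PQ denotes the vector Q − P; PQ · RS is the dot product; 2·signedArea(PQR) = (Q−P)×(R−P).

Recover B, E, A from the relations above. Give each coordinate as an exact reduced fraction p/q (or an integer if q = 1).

A = (19/6, 5)
B = (9/2, 11/2)
E = (-17/2, -1/2)

1. B_x = 9/2  [B divides DF with DB:BF = 3/4:1/4]
2. B_y = 11/2  [B divides DF with DB:BF = 3/4:1/4]
   → B = (9/2, 11/2)
3. E_x = -17/2  [GF ∥ EB ∩ FB ∥ GE]
4. E_y = -1/2  [GF ∥ EB ∩ FB ∥ GE]
   → E = (-17/2, -1/2)
5. A_x = 19/6  [A is the midpoint of CF]
6. A_y = 5  [A is the midpoint of CF]
   → A = (19/6, 5)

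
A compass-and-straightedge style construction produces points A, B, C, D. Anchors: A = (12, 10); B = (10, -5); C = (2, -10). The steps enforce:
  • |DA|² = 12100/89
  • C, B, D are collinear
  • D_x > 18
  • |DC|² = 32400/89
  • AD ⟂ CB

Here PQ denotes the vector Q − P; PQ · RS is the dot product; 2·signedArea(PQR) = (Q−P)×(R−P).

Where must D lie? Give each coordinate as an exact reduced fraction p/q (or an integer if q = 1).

D = (1618/89, 10/89)

1. D_x = 1618/89  [C, B, D are collinear ∩ AD ⟂ CB]
2. D_y = 10/89  [C, B, D are collinear ∩ AD ⟂ CB]
   → D = (1618/89, 10/89)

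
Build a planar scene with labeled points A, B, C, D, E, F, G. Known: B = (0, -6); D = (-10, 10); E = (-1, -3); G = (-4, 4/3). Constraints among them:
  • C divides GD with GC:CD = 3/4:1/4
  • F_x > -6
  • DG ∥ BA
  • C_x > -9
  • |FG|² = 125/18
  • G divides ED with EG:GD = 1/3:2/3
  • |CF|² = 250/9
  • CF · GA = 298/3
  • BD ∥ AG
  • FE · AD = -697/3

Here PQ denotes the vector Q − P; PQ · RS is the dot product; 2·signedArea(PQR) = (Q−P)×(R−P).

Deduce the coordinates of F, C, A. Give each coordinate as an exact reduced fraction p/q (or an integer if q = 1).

A = (6, -44/3)
C = (-17/2, 47/6)
F = (-11/2, 7/2)

1. C_x = -17/2  [C divides GD with GC:CD = 3/4:1/4]
2. C_y = 47/6  [C divides GD with GC:CD = 3/4:1/4]
   → C = (-17/2, 47/6)
3. A_x = 6  [BD ∥ AG ∩ DG ∥ BA]
4. A_y = -44/3  [BD ∥ AG ∩ DG ∥ BA]
   → A = (6, -44/3)
5. F_x = -11/2  [FE · AD = -697/3 ∩ CF · GA = 298/3]
6. F_y = 7/2  [FE · AD = -697/3 ∩ CF · GA = 298/3]
   → F = (-11/2, 7/2)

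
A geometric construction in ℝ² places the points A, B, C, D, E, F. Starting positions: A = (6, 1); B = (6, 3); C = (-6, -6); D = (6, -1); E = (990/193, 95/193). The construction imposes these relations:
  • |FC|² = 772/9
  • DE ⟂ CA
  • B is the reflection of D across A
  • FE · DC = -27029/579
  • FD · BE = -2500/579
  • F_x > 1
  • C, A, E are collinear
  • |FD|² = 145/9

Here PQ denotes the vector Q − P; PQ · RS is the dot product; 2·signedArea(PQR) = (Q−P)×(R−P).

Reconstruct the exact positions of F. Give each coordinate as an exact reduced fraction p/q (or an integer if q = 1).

F = (2, -4/3)

1. F_x = 2  [FE · DC = -27029/579 ∩ FD · BE = -2500/579]
2. F_y = -4/3  [FE · DC = -27029/579 ∩ FD · BE = -2500/579]
   → F = (2, -4/3)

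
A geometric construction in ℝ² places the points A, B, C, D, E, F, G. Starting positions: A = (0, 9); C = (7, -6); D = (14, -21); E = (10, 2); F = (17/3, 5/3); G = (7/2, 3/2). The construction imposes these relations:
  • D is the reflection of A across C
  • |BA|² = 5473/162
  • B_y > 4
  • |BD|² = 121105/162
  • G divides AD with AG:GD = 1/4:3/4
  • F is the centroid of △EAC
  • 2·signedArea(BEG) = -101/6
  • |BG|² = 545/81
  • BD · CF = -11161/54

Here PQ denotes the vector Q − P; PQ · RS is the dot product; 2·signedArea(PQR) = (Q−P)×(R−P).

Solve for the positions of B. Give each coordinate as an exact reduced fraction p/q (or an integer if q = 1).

1. B_x = 55/18  [BD · CF = -11161/54 ∩ 2·signedArea(BEG) = -101/6]
2. B_y = 73/18  [BD · CF = -11161/54 ∩ 2·signedArea(BEG) = -101/6]
   → B = (55/18, 73/18)

B = (55/18, 73/18)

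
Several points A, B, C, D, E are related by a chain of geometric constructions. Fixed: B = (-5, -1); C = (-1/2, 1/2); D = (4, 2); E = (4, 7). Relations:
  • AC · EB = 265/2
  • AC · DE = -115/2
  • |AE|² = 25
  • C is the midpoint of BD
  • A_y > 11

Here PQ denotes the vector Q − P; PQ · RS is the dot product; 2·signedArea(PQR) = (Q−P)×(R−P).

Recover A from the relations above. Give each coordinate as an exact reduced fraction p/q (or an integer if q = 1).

1. A_x = 4  [AC · DE = -115/2 ∩ AC · EB = 265/2]
2. A_y = 12  [AC · DE = -115/2 ∩ AC · EB = 265/2]
   → A = (4, 12)

A = (4, 12)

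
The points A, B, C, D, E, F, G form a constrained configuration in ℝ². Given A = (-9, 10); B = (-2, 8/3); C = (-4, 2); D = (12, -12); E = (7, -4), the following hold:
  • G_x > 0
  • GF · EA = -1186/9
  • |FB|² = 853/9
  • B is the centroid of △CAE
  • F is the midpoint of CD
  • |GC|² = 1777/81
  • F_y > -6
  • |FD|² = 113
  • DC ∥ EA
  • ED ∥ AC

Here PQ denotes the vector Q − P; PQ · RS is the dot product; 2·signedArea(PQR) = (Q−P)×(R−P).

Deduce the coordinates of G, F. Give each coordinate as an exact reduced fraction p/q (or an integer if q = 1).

F = (4, -5)
G = (1/3, 2/9)

1. F_x = 4  [F is the midpoint of CD]
2. F_y = -5  [F is the midpoint of CD]
   → F = (4, -5)
3. G_x = 1/3  [line 16·x + -14·y + -20/9 = 0 ∩ |GC|² = 1777/81]
4. G_y = 2/9  [line 16·x + -14·y + -20/9 = 0 ∩ |GC|² = 1777/81]
   → G = (1/3, 2/9)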